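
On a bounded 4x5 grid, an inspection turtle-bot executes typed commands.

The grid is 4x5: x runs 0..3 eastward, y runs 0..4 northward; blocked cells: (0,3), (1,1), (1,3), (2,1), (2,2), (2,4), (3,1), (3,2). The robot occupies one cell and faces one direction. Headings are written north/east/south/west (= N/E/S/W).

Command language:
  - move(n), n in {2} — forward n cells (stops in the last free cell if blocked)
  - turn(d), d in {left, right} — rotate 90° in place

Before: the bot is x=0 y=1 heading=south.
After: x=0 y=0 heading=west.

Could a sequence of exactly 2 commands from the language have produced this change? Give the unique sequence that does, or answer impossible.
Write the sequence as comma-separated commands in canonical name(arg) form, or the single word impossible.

key: cell and facing (now W) both changed — the 2 commands mix motion and turning
from: x=0 y=1 heading=south
t=1 move(2) ⇒ x=0 y=0 heading=south
t=2 turn(right) ⇒ x=0 y=0 heading=west
uniquely the one of 9 2-step routes that fits.

move(2), turn(right)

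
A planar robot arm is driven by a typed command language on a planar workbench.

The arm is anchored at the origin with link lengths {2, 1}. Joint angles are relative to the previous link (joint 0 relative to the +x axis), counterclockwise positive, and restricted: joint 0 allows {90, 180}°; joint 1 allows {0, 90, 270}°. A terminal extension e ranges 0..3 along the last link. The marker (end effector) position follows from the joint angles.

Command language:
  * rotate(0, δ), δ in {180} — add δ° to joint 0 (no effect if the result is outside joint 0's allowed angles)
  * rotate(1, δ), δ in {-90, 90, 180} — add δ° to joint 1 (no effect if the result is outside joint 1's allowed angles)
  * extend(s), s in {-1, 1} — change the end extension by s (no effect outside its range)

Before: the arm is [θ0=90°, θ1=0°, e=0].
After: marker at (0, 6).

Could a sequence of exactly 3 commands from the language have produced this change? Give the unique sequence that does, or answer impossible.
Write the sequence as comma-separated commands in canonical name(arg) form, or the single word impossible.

extend(1), extend(1), extend(1)

t0: [θ0=90°, θ1=0°, e=0]
step 1 (extend(1)): [θ0=90°, θ1=0°, e=1]
step 2 (extend(1)): [θ0=90°, θ1=0°, e=2]
step 3 (extend(1)): [θ0=90°, θ1=0°, e=3]
all 216 alternatives checked — unique.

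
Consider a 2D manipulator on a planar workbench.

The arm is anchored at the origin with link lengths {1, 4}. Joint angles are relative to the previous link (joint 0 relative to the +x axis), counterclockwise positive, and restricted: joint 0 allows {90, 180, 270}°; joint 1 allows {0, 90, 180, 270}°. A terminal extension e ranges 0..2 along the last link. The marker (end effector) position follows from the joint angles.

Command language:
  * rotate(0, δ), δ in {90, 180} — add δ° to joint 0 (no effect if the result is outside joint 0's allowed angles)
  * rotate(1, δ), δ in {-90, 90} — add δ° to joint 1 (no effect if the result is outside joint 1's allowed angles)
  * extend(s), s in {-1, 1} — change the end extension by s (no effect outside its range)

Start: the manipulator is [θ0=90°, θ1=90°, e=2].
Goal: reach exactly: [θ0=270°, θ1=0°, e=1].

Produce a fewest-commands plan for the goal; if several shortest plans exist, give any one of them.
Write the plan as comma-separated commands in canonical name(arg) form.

start: [θ0=90°, θ1=90°, e=2]
t=1 extend(-1) ⇒ [θ0=90°, θ1=90°, e=1]
t=2 rotate(1, -90) ⇒ [θ0=90°, θ1=0°, e=1]
t=3 rotate(0, 180) ⇒ [θ0=270°, θ1=0°, e=1]
minimal: 3 command(s), checked below 3.

extend(-1), rotate(1, -90), rotate(0, 180)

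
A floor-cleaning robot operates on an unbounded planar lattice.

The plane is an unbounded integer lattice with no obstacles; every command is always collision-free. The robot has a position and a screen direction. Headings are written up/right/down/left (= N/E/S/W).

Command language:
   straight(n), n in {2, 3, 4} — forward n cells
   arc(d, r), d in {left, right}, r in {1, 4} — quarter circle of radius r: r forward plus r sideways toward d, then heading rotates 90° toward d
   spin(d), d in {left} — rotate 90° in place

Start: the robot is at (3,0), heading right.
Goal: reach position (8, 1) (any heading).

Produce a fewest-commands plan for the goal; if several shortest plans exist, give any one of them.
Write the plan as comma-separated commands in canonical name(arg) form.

t0: at (3,0), heading right
[1] after straight(4): at (7,0), heading right
[2] after arc(left, 1): at (8,1), heading up
nothing shorter than 2 reaches the goal.

straight(4), arc(left, 1)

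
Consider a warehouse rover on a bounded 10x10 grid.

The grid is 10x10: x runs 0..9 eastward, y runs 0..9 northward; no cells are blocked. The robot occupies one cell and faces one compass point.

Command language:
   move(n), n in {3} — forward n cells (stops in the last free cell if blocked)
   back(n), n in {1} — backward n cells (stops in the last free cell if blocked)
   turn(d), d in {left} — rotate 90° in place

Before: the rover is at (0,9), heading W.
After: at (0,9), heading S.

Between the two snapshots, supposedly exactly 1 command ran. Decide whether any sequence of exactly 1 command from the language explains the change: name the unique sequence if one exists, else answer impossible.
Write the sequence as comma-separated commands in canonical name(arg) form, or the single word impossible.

turn(left)

key: (0,9) unchanged — the single command moves nothing
t0: at (0,9), heading W
step 1 (turn(left)): at (0,9), heading S
all 3 alternatives checked — unique.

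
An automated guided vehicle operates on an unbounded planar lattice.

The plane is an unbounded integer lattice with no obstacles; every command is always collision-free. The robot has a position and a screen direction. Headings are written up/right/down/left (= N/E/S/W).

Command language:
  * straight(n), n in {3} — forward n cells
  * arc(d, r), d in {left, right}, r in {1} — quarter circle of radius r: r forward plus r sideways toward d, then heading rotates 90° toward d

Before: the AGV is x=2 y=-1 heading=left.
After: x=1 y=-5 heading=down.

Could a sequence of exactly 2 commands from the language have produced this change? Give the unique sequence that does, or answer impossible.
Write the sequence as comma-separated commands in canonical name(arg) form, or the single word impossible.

key: order matters: swapping arc(left, 1) and straight(3) lands elsewhere
from: x=2 y=-1 heading=left
[1] after arc(left, 1): x=1 y=-2 heading=down
[2] after straight(3): x=1 y=-5 heading=down
uniquely the one of 9 2-step routes that fits.

arc(left, 1), straight(3)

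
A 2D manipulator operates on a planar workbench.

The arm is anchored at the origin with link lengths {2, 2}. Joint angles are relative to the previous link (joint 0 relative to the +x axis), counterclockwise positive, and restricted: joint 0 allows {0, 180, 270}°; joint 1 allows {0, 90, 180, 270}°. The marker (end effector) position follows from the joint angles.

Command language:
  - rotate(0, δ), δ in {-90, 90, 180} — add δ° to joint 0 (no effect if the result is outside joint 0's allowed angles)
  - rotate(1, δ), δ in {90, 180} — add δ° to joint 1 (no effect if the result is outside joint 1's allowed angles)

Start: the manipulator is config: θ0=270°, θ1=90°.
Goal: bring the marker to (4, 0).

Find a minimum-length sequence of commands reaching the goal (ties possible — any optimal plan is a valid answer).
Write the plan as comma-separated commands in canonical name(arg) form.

rotate(1, 180), rotate(1, 90), rotate(0, 90)

start: config: θ0=270°, θ1=90°
1. rotate(1, 180) → config: θ0=270°, θ1=270°
2. rotate(1, 90) → config: θ0=270°, θ1=0°
3. rotate(0, 90) → config: θ0=0°, θ1=0°
no 2-step plan works, so 3 is optimal.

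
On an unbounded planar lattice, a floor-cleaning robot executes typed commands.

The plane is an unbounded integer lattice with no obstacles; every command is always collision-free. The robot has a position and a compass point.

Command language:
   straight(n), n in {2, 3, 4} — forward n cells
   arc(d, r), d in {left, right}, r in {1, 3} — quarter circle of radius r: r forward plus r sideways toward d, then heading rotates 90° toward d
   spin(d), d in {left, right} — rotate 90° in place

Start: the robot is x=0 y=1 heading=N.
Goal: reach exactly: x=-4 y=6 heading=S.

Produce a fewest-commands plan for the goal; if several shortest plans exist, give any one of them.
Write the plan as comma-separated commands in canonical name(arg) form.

start: x=0 y=1 heading=N
1. straight(3) → x=0 y=4 heading=N
2. arc(left, 3) → x=-3 y=7 heading=W
3. arc(left, 1) → x=-4 y=6 heading=S
nothing shorter than 3 reaches the goal.

straight(3), arc(left, 3), arc(left, 1)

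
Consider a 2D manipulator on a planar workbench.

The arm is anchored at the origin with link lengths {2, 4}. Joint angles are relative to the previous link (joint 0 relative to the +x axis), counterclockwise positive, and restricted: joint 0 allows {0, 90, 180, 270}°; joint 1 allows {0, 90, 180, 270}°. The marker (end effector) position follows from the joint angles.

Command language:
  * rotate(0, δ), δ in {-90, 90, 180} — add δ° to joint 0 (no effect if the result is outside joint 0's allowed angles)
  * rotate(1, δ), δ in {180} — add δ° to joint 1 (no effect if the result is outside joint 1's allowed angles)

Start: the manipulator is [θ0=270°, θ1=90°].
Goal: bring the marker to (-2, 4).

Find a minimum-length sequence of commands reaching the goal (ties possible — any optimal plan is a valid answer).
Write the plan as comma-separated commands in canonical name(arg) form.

rotate(1, 180), rotate(0, -90)

t0: [θ0=270°, θ1=90°]
t=1 rotate(1, 180) ⇒ [θ0=270°, θ1=270°]
t=2 rotate(0, -90) ⇒ [θ0=180°, θ1=270°]
no 1-step plan works, so 2 is optimal.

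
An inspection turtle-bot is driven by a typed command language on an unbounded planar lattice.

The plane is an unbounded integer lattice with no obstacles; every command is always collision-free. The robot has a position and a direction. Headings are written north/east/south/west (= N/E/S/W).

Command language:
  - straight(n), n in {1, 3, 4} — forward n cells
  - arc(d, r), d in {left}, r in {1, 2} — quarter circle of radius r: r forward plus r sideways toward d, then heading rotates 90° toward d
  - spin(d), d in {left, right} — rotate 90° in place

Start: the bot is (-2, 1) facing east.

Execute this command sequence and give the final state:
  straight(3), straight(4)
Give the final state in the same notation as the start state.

(5, 1) facing east

from: (-2, 1) facing east
t=1 straight(3) ⇒ (1, 1) facing east
t=2 straight(4) ⇒ (5, 1) facing east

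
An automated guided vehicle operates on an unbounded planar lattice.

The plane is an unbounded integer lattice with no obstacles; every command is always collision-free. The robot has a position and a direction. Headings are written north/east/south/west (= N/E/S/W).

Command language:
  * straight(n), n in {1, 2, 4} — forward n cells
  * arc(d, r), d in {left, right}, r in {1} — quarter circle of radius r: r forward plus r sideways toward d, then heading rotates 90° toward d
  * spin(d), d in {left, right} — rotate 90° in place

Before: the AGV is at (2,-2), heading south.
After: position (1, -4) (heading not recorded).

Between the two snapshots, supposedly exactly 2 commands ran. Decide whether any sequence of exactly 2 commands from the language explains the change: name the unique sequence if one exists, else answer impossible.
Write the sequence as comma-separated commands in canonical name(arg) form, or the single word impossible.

key: order matters: swapping straight(1) and arc(right, 1) lands elsewhere
begin: at (2,-2), heading south
t=1 straight(1) ⇒ at (2,-3), heading south
t=2 arc(right, 1) ⇒ at (1,-4), heading west
no other 2-command option fits: unique.

straight(1), arc(right, 1)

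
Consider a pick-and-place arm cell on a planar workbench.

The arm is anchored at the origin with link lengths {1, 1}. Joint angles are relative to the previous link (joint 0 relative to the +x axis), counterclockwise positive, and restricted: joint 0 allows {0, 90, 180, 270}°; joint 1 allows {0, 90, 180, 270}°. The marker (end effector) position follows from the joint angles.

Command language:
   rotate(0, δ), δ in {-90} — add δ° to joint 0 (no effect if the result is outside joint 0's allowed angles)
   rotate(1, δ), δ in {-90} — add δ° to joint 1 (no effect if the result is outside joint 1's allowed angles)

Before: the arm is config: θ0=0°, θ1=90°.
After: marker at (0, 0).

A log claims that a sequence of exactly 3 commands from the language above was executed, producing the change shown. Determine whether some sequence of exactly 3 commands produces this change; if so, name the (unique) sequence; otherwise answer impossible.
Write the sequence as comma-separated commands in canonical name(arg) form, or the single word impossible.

rotate(1, -90), rotate(1, -90), rotate(1, -90)

begin: config: θ0=0°, θ1=90°
t=1 rotate(1, -90) ⇒ config: θ0=0°, θ1=0°
t=2 rotate(1, -90) ⇒ config: θ0=0°, θ1=270°
t=3 rotate(1, -90) ⇒ config: θ0=0°, θ1=180°
uniquely the one of 8 3-step routes that fits.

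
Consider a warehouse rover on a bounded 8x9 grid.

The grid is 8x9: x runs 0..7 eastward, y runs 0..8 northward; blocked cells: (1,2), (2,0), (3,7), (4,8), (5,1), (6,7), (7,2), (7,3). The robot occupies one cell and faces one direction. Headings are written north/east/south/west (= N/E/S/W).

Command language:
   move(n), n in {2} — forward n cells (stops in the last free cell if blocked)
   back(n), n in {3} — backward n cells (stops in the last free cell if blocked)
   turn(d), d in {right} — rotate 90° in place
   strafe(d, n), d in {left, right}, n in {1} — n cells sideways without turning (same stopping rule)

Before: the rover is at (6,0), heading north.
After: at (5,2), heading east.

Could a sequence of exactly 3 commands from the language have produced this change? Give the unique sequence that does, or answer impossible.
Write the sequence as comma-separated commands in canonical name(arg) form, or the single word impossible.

move(2), strafe(left, 1), turn(right)

key: running turn(right) before move(2) would end elsewhere — order is forced
t0: at (6,0), heading north
[1] after move(2): at (6,2), heading north
[2] after strafe(left, 1): at (5,2), heading north
[3] after turn(right): at (5,2), heading east
uniquely the one of 125 3-step routes that fits.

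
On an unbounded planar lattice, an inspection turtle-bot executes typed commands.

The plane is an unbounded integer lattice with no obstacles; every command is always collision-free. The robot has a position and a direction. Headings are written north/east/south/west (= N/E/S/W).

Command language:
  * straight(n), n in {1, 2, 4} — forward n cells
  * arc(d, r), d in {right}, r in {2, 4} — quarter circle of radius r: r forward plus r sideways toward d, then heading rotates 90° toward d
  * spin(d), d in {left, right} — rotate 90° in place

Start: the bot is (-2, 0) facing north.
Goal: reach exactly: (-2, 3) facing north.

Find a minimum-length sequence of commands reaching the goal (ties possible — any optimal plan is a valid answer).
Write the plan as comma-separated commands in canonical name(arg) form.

t0: (-2, 0) facing north
step 1 (straight(2)): (-2, 2) facing north
step 2 (straight(1)): (-2, 3) facing north
minimal: 2 command(s), checked below 2.

straight(2), straight(1)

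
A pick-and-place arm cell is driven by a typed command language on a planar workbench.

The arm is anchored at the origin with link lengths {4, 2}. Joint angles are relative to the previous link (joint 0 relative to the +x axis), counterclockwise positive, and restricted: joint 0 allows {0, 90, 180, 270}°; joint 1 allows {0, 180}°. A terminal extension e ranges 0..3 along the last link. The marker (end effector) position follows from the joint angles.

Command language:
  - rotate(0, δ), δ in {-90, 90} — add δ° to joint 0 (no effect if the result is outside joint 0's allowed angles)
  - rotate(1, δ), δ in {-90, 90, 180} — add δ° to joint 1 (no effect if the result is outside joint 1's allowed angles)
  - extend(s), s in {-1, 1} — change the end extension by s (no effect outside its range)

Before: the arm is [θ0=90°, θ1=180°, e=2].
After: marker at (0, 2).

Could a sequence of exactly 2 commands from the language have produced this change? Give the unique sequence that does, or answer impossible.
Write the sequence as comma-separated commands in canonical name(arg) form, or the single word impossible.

extend(-1), extend(-1)

begin: [θ0=90°, θ1=180°, e=2]
step 1 (extend(-1)): [θ0=90°, θ1=180°, e=1]
step 2 (extend(-1)): [θ0=90°, θ1=180°, e=0]
no rival 2-sequence matches.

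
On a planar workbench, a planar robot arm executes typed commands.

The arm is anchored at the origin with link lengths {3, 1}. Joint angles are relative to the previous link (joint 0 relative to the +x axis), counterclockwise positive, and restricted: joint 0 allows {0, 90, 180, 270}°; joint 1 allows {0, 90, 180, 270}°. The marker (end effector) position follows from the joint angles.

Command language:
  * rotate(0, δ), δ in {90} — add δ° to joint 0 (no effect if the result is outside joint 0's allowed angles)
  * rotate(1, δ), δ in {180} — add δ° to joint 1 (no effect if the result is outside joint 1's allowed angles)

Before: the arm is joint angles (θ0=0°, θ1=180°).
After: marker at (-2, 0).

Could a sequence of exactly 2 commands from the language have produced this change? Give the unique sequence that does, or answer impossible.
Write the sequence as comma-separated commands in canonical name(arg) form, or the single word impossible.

rotate(0, 90), rotate(0, 90)

from: joint angles (θ0=0°, θ1=180°)
t=1 rotate(0, 90) ⇒ joint angles (θ0=90°, θ1=180°)
t=2 rotate(0, 90) ⇒ joint angles (θ0=180°, θ1=180°)
no other 2-command option fits: unique.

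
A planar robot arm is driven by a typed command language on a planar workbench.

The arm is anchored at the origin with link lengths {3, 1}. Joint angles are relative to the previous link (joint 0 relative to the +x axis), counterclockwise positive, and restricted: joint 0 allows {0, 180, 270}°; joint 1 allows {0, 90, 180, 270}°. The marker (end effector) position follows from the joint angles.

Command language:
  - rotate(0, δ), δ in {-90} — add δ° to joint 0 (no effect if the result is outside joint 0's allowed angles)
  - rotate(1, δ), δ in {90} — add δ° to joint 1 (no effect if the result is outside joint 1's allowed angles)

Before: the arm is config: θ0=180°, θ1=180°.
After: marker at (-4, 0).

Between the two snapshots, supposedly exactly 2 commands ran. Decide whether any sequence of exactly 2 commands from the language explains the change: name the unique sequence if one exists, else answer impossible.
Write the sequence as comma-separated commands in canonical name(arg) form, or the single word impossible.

t0: config: θ0=180°, θ1=180°
[1] after rotate(1, 90): config: θ0=180°, θ1=270°
[2] after rotate(1, 90): config: θ0=180°, θ1=0°
no other 2-command option fits: unique.

rotate(1, 90), rotate(1, 90)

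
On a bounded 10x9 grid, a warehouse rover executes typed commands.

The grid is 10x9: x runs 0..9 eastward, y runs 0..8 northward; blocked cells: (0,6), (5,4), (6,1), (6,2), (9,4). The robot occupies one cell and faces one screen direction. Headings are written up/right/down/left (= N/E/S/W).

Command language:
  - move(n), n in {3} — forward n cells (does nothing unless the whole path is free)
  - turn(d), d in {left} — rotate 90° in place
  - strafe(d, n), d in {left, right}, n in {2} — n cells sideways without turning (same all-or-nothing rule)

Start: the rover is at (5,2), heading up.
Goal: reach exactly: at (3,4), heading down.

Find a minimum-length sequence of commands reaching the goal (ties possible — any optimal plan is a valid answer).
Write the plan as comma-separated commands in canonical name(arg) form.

start: at (5,2), heading up
[1] after strafe(left, 2): at (3,2), heading up
[2] after turn(left): at (3,2), heading left
[3] after strafe(right, 2): at (3,4), heading left
[4] after turn(left): at (3,4), heading down
nothing shorter than 4 reaches the goal.

strafe(left, 2), turn(left), strafe(right, 2), turn(left)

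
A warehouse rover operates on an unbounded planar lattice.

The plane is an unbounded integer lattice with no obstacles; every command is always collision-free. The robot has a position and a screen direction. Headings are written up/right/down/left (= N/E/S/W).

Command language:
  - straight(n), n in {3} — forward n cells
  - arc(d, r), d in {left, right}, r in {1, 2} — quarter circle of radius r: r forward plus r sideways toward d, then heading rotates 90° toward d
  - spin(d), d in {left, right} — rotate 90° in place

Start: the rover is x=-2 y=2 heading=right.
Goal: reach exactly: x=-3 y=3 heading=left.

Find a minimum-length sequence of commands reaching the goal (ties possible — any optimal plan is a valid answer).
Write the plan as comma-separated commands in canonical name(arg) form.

t0: x=-2 y=2 heading=right
1. spin(left) → x=-2 y=2 heading=up
2. arc(left, 1) → x=-3 y=3 heading=left
minimal: 2 command(s), checked below 2.

spin(left), arc(left, 1)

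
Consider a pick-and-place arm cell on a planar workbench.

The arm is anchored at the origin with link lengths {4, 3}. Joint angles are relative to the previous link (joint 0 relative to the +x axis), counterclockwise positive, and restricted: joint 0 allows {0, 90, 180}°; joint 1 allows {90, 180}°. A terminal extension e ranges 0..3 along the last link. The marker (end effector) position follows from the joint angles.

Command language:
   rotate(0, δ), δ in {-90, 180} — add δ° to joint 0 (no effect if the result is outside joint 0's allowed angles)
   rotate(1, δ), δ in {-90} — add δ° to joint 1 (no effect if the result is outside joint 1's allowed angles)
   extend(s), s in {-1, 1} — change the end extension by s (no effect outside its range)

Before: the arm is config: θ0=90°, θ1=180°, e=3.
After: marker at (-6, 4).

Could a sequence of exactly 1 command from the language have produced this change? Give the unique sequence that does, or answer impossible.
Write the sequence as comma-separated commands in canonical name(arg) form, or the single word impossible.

rotate(1, -90)

begin: config: θ0=90°, θ1=180°, e=3
[1] after rotate(1, -90): config: θ0=90°, θ1=90°, e=3
all 5 alternatives checked — unique.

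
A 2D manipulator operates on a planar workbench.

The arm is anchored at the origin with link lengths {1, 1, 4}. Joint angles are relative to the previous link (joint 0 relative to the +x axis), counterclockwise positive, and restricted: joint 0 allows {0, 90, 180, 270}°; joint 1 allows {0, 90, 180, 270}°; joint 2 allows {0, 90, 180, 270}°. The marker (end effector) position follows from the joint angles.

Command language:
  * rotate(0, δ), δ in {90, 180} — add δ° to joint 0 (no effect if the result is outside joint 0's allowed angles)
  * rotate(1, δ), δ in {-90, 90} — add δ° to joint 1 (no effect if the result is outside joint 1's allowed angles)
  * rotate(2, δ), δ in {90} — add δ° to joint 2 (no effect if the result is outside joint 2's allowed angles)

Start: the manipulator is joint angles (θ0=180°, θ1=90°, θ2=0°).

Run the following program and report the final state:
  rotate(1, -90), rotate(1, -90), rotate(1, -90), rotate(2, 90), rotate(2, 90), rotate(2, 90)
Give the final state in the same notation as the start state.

joint angles (θ0=180°, θ1=180°, θ2=270°)

start: joint angles (θ0=180°, θ1=90°, θ2=0°)
t=1 rotate(1, -90) ⇒ joint angles (θ0=180°, θ1=0°, θ2=0°)
t=2 rotate(1, -90) ⇒ joint angles (θ0=180°, θ1=270°, θ2=0°)
t=3 rotate(1, -90) ⇒ joint angles (θ0=180°, θ1=180°, θ2=0°)
t=4 rotate(2, 90) ⇒ joint angles (θ0=180°, θ1=180°, θ2=90°)
t=5 rotate(2, 90) ⇒ joint angles (θ0=180°, θ1=180°, θ2=180°)
t=6 rotate(2, 90) ⇒ joint angles (θ0=180°, θ1=180°, θ2=270°)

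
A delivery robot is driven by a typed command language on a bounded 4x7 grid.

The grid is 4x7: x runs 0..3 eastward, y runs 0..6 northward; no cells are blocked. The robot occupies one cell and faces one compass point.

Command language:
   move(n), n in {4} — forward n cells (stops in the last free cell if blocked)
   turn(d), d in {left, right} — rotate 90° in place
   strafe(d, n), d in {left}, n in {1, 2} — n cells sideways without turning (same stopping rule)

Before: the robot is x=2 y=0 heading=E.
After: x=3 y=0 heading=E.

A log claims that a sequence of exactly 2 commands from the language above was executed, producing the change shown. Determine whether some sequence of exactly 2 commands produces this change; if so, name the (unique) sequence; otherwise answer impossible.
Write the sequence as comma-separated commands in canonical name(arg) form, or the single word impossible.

move(4), move(4)

key: still facing E at the end — nothing in the sequence rotates
begin: x=2 y=0 heading=E
step 1 (move(4)): x=3 y=0 heading=E
step 2 (move(4)): x=3 y=0 heading=E
all 25 alternatives checked — unique.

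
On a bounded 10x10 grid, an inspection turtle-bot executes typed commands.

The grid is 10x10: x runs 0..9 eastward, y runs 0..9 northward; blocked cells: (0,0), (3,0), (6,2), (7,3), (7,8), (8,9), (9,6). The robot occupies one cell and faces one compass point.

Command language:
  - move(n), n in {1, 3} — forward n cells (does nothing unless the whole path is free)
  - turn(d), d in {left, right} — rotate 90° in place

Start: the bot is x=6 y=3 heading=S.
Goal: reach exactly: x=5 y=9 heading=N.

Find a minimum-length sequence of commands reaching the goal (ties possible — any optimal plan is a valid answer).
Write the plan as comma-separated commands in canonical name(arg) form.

start: x=6 y=3 heading=S
[1] after turn(right): x=6 y=3 heading=W
[2] after move(1): x=5 y=3 heading=W
[3] after turn(right): x=5 y=3 heading=N
[4] after move(3): x=5 y=6 heading=N
[5] after move(3): x=5 y=9 heading=N
no 4-step plan works, so 5 is optimal.

turn(right), move(1), turn(right), move(3), move(3)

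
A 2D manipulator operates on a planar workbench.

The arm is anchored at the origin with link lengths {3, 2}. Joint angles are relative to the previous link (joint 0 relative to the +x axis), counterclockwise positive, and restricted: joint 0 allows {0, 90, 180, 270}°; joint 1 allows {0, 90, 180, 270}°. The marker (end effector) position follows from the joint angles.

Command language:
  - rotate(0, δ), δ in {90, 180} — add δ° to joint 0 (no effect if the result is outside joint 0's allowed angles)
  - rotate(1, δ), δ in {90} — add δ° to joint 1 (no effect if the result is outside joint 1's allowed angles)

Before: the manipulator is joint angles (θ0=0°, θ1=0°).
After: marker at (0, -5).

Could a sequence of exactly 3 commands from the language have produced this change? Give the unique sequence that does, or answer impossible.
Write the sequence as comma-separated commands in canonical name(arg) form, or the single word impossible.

rotate(0, 90), rotate(0, 90), rotate(0, 90)

start: joint angles (θ0=0°, θ1=0°)
t=1 rotate(0, 90) ⇒ joint angles (θ0=90°, θ1=0°)
t=2 rotate(0, 90) ⇒ joint angles (θ0=180°, θ1=0°)
t=3 rotate(0, 90) ⇒ joint angles (θ0=270°, θ1=0°)
no other 3-command option fits: unique.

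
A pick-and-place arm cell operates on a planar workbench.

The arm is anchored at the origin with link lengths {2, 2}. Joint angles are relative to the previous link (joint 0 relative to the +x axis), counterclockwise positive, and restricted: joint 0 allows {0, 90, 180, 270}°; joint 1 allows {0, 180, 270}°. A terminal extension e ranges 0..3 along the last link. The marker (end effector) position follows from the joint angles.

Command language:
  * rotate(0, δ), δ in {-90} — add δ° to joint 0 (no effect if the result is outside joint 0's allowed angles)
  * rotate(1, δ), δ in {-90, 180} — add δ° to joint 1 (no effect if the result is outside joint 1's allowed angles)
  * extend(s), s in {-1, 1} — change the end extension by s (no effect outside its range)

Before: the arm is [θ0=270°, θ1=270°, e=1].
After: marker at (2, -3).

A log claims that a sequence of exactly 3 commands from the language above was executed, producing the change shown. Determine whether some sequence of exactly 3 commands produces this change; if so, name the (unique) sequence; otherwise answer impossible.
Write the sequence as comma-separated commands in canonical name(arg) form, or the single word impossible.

t0: [θ0=270°, θ1=270°, e=1]
t=1 rotate(0, -90) ⇒ [θ0=180°, θ1=270°, e=1]
t=2 rotate(0, -90) ⇒ [θ0=90°, θ1=270°, e=1]
t=3 rotate(0, -90) ⇒ [θ0=0°, θ1=270°, e=1]
no rival 3-sequence matches.

rotate(0, -90), rotate(0, -90), rotate(0, -90)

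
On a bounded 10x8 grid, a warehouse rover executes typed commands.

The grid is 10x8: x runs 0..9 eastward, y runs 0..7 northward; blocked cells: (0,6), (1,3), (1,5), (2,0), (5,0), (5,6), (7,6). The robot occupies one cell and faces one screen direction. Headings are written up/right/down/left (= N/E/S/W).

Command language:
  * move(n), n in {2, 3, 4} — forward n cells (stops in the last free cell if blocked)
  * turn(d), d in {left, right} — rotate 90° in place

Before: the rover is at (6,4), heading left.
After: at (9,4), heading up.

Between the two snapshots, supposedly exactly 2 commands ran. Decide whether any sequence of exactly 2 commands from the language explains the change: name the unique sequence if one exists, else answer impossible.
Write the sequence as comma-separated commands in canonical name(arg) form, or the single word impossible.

impossible

all 25 sequences checked — none match.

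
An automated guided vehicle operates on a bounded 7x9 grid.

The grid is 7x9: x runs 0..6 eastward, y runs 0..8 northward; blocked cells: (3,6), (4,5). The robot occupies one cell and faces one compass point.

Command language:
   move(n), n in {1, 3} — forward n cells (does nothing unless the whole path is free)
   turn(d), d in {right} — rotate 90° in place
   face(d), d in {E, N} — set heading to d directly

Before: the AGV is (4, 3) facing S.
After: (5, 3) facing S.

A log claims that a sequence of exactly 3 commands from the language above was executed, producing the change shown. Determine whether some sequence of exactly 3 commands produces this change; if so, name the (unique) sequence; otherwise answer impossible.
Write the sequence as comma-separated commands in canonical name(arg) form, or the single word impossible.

face(E), move(1), turn(right)

key: still facing S at the end — net rotation zero over 3 steps
from: (4, 3) facing S
1. face(E) → (4, 3) facing E
2. move(1) → (5, 3) facing E
3. turn(right) → (5, 3) facing S
no rival 3-sequence matches.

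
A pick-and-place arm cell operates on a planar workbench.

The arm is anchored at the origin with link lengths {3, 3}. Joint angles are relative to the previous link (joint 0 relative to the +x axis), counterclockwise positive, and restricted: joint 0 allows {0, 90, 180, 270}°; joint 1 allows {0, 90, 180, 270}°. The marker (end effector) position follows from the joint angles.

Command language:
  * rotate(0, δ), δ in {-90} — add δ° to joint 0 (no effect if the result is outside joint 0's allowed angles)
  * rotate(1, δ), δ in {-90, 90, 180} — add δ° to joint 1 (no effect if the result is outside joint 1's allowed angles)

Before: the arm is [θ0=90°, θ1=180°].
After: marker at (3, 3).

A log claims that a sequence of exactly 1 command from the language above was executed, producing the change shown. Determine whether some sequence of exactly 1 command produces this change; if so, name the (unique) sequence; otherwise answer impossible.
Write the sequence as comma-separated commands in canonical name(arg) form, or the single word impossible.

rotate(1, 90)

initial: [θ0=90°, θ1=180°]
step 1 (rotate(1, 90)): [θ0=90°, θ1=270°]
no other 1-command option fits: unique.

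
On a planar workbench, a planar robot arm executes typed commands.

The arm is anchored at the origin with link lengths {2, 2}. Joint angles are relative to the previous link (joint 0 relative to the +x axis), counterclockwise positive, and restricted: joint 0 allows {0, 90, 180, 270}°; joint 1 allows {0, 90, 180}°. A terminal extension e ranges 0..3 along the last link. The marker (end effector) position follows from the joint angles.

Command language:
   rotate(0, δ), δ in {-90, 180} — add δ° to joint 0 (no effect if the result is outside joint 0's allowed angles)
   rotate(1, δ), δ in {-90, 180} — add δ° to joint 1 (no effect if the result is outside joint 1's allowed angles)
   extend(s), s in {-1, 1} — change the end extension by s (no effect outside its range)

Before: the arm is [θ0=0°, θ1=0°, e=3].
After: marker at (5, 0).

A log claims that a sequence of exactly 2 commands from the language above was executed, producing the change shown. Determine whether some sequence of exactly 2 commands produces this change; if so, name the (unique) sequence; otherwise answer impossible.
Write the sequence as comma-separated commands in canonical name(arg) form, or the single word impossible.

initial: [θ0=0°, θ1=0°, e=3]
[1] after extend(-1): [θ0=0°, θ1=0°, e=2]
[2] after extend(-1): [θ0=0°, θ1=0°, e=1]
uniquely the one of 36 2-step routes that fits.

extend(-1), extend(-1)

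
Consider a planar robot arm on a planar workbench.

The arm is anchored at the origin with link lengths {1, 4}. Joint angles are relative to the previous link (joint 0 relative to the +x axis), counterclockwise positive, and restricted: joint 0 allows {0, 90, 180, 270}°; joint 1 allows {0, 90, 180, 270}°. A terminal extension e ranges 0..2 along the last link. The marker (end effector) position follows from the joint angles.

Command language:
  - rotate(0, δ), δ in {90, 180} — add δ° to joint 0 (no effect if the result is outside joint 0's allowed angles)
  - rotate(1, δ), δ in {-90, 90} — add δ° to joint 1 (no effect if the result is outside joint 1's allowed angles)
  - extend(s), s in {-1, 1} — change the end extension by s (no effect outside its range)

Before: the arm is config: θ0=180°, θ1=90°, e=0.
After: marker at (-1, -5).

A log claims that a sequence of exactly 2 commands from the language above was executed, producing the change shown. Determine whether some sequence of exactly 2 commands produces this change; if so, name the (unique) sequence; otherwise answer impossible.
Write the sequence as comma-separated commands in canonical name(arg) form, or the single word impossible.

key: running extend(1) before extend(-1) would end elsewhere — order is forced
t0: config: θ0=180°, θ1=90°, e=0
1. extend(-1) → config: θ0=180°, θ1=90°, e=0
2. extend(1) → config: θ0=180°, θ1=90°, e=1
uniquely the one of 36 2-step routes that fits.

extend(-1), extend(1)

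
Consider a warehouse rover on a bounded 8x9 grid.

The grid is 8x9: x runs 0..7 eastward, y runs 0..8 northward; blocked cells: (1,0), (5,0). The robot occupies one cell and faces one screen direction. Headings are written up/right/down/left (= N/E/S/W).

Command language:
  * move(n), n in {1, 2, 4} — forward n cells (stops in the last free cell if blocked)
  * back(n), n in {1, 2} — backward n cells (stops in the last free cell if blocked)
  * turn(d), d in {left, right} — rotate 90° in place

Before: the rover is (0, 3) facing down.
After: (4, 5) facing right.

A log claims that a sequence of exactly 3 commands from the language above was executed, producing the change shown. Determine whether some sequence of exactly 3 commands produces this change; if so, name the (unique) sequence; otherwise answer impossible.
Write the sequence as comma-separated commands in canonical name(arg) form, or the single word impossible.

back(2), turn(left), move(4)

key: cell and facing (now E) both changed — the 3 commands mix motion and turning
start: (0, 3) facing down
[1] after back(2): (0, 5) facing down
[2] after turn(left): (0, 5) facing right
[3] after move(4): (4, 5) facing right
no rival 3-sequence matches.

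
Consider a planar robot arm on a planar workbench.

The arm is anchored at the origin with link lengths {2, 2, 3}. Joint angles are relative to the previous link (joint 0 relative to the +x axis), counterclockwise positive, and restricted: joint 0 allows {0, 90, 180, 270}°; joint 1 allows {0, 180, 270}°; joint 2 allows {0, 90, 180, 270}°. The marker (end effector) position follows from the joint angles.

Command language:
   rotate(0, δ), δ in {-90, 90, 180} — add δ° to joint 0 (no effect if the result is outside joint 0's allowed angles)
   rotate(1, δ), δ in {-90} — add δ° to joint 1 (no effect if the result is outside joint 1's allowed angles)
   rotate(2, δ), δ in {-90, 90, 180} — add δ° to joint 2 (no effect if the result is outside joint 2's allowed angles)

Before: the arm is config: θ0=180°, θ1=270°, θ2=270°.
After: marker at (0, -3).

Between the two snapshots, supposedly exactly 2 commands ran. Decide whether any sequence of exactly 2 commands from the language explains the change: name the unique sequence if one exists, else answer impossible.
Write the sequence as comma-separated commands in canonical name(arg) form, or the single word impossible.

rotate(1, -90), rotate(1, -90)

begin: config: θ0=180°, θ1=270°, θ2=270°
1. rotate(1, -90) → config: θ0=180°, θ1=180°, θ2=270°
2. rotate(1, -90) → config: θ0=180°, θ1=180°, θ2=270°
no other 2-command option fits: unique.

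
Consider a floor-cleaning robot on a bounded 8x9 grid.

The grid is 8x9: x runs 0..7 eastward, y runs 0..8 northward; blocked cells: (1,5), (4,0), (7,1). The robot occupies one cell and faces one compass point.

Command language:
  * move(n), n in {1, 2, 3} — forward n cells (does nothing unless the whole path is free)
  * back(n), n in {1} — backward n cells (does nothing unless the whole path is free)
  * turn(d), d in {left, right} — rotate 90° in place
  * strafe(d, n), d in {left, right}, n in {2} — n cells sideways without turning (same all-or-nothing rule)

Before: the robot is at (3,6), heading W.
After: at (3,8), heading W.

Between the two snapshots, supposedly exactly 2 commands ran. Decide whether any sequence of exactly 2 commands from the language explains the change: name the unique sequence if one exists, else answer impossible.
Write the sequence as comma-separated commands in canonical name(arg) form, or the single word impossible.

key: still facing W at the end — nothing in the sequence rotates
initial: at (3,6), heading W
[1] after strafe(right, 2): at (3,8), heading W
[2] after strafe(right, 2): at (3,8), heading W
all 64 alternatives checked — unique.

strafe(right, 2), strafe(right, 2)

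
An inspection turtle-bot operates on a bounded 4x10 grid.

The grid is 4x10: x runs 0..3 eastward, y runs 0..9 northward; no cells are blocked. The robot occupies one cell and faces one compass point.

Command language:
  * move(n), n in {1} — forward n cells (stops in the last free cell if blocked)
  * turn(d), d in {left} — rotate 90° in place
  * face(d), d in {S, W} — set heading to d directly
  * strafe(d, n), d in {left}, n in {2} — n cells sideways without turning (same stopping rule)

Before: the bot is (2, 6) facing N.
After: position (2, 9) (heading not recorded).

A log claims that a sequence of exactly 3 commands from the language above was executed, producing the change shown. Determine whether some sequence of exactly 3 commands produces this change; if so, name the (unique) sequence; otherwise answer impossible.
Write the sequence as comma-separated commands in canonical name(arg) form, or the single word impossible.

move(1), move(1), move(1)

begin: (2, 6) facing N
1. move(1) → (2, 7) facing N
2. move(1) → (2, 8) facing N
3. move(1) → (2, 9) facing N
no rival 3-sequence matches.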